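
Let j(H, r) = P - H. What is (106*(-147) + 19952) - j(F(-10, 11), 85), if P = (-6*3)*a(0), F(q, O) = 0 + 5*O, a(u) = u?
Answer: 4425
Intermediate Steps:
F(q, O) = 5*O
P = 0 (P = -6*3*0 = -18*0 = 0)
j(H, r) = -H (j(H, r) = 0 - H = -H)
(106*(-147) + 19952) - j(F(-10, 11), 85) = (106*(-147) + 19952) - (-1)*5*11 = (-15582 + 19952) - (-1)*55 = 4370 - 1*(-55) = 4370 + 55 = 4425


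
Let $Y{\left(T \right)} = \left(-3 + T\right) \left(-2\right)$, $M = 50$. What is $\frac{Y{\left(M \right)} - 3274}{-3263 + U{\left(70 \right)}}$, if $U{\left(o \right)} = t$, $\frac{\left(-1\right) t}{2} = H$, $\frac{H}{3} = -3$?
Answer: $\frac{3368}{3245} \approx 1.0379$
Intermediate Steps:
$H = -9$ ($H = 3 \left(-3\right) = -9$)
$t = 18$ ($t = \left(-2\right) \left(-9\right) = 18$)
$Y{\left(T \right)} = 6 - 2 T$
$U{\left(o \right)} = 18$
$\frac{Y{\left(M \right)} - 3274}{-3263 + U{\left(70 \right)}} = \frac{\left(6 - 100\right) - 3274}{-3263 + 18} = \frac{\left(6 - 100\right) - 3274}{-3245} = \left(-94 - 3274\right) \left(- \frac{1}{3245}\right) = \left(-3368\right) \left(- \frac{1}{3245}\right) = \frac{3368}{3245}$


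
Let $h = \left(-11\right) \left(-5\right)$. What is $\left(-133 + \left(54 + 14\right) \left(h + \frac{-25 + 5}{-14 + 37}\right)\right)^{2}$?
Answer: $\frac{6658723201}{529} \approx 1.2587 \cdot 10^{7}$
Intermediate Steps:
$h = 55$
$\left(-133 + \left(54 + 14\right) \left(h + \frac{-25 + 5}{-14 + 37}\right)\right)^{2} = \left(-133 + \left(54 + 14\right) \left(55 + \frac{-25 + 5}{-14 + 37}\right)\right)^{2} = \left(-133 + 68 \left(55 - \frac{20}{23}\right)\right)^{2} = \left(-133 + 68 \cdot \frac{1245}{23}\right)^{2} = \left(-133 + \frac{84660}{23}\right)^{2} = \left(\frac{81601}{23}\right)^{2} = \frac{6658723201}{529}$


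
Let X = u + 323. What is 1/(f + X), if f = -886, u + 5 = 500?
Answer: -1/68 ≈ -0.014706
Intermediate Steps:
u = 495 (u = -5 + 500 = 495)
X = 818 (X = 495 + 323 = 818)
1/(f + X) = 1/(-886 + 818) = 1/(-68) = -1/68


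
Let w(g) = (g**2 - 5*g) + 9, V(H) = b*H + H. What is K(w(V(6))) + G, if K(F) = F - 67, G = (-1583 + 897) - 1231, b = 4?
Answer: -1225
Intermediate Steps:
G = -1917 (G = -686 - 1231 = -1917)
V(H) = 5*H (V(H) = 4*H + H = 5*H)
w(g) = 9 + g**2 - 5*g
K(F) = -67 + F
K(w(V(6))) + G = (-67 + (9 + (5*6)**2 - 25*6)) - 1917 = (-67 + (9 + 30**2 - 5*30)) - 1917 = (-67 + (9 + 900 - 150)) - 1917 = (-67 + 759) - 1917 = 692 - 1917 = -1225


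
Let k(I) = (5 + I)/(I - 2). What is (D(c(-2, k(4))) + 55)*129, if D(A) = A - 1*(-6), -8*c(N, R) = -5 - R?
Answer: 128355/16 ≈ 8022.2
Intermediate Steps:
k(I) = (5 + I)/(-2 + I)
c(N, R) = 5/8 + R/8 (c(N, R) = -(-5 - R)/8 = 5/8 + R/8)
D(A) = 6 + A (D(A) = A + 6 = 6 + A)
(D(c(-2, k(4))) + 55)*129 = ((6 + (5/8 + ((5 + 4)/(-2 + 4))/8)) + 55)*129 = ((6 + (5/8 + (9/2)/8)) + 55)*129 = ((6 + (5/8 + ((1/2)*9)/8)) + 55)*129 = ((6 + (5/8 + (1/8)*(9/2))) + 55)*129 = ((6 + (5/8 + 9/16)) + 55)*129 = ((6 + 19/16) + 55)*129 = (115/16 + 55)*129 = (995/16)*129 = 128355/16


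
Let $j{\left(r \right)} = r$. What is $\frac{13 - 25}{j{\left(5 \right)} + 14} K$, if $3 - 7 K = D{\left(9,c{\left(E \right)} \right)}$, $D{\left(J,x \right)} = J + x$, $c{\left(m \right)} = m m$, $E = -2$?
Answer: $\frac{120}{133} \approx 0.90226$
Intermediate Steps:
$c{\left(m \right)} = m^{2}$
$K = - \frac{10}{7}$ ($K = \frac{3}{7} - \frac{9 + \left(-2\right)^{2}}{7} = \frac{3}{7} - \frac{9 + 4}{7} = \frac{3}{7} - \frac{13}{7} = - \frac{10}{7} \approx -1.4286$)
$\frac{13 - 25}{j{\left(5 \right)} + 14} K = \frac{13 - 25}{5 + 14} \left(- \frac{10}{7}\right) = - \frac{12}{19} \left(- \frac{10}{7}\right) = \left(-12\right) \frac{1}{19} \left(- \frac{10}{7}\right) = \left(- \frac{12}{19}\right) \left(- \frac{10}{7}\right) = \frac{120}{133}$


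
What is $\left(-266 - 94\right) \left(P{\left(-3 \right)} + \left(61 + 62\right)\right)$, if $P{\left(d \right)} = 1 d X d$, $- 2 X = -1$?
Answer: $-45900$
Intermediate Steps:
$X = \frac{1}{2}$ ($X = \left(- \frac{1}{2}\right) \left(-1\right) = \frac{1}{2} \approx 0.5$)
$P{\left(d \right)} = \frac{d^{2}}{2}$ ($P{\left(d \right)} = 1 d \frac{1}{2} d = 1 \frac{d}{2} d = 1 \frac{d^{2}}{2} = \frac{d^{2}}{2}$)
$\left(-266 - 94\right) \left(P{\left(-3 \right)} + \left(61 + 62\right)\right) = \left(-266 - 94\right) \left(\frac{\left(-3\right)^{2}}{2} + \left(61 + 62\right)\right) = - 360 \left(\frac{1}{2} \cdot 9 + 123\right) = - 360 \left(\frac{9}{2} + 123\right) = \left(-360\right) \frac{255}{2} = -45900$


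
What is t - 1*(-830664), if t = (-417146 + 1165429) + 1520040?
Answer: 3098987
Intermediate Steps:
t = 2268323 (t = 748283 + 1520040 = 2268323)
t - 1*(-830664) = 2268323 - 1*(-830664) = 2268323 + 830664 = 3098987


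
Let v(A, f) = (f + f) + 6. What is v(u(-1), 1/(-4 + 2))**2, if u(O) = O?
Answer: 25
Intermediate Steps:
v(A, f) = 6 + 2*f (v(A, f) = 2*f + 6 = 6 + 2*f)
v(u(-1), 1/(-4 + 2))**2 = (6 + 2/(-4 + 2))**2 = (6 + 2/(-2))**2 = (6 + 2*(-1/2))**2 = (6 - 1)**2 = 5**2 = 25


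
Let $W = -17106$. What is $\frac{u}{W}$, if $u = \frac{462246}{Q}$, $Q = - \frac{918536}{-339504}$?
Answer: $- \frac{3269465958}{327343267} \approx -9.9879$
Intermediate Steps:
$Q = \frac{114817}{42438}$ ($Q = \left(-918536\right) \left(- \frac{1}{339504}\right) = \frac{114817}{42438} \approx 2.7055$)
$u = \frac{19616795748}{114817}$ ($u = \frac{462246}{\frac{114817}{42438}} = 462246 \cdot \frac{42438}{114817} = \frac{19616795748}{114817} \approx 1.7085 \cdot 10^{5}$)
$\frac{u}{W} = \frac{19616795748}{114817 \left(-17106\right)} = \frac{19616795748}{114817} \left(- \frac{1}{17106}\right) = - \frac{3269465958}{327343267}$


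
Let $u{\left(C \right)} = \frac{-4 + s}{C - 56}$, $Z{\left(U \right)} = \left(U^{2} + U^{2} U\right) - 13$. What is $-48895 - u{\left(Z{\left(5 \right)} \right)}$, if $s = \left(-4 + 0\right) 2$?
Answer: $- \frac{1320161}{27} \approx -48895.0$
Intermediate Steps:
$s = -8$ ($s = \left(-4\right) 2 = -8$)
$Z{\left(U \right)} = -13 + U^{2} + U^{3}$ ($Z{\left(U \right)} = \left(U^{2} + U^{3}\right) - 13 = -13 + U^{2} + U^{3}$)
$u{\left(C \right)} = - \frac{12}{-56 + C}$ ($u{\left(C \right)} = \frac{-4 - 8}{C - 56} = - \frac{12}{-56 + C}$)
$-48895 - u{\left(Z{\left(5 \right)} \right)} = -48895 - - \frac{12}{-56 + \left(-13 + 5^{2} + 5^{3}\right)} = -48895 - - \frac{12}{-56 + \left(-13 + 25 + 125\right)} = -48895 - - \frac{12}{-56 + 137} = -48895 - - \frac{12}{81} = -48895 - \left(-12\right) \frac{1}{81} = -48895 - - \frac{4}{27} = -48895 + \frac{4}{27} = - \frac{1320161}{27}$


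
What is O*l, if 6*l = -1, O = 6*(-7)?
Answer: 7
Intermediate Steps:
O = -42
l = -⅙ (l = (⅙)*(-1) = -⅙ ≈ -0.16667)
O*l = -42*(-⅙) = 7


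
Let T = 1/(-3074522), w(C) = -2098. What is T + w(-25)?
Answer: -6450347157/3074522 ≈ -2098.0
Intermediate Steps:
T = -1/3074522 ≈ -3.2525e-7
T + w(-25) = -1/3074522 - 2098 = -6450347157/3074522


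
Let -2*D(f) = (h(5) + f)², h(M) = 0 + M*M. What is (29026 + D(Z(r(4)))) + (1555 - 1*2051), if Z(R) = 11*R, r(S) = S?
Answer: 52299/2 ≈ 26150.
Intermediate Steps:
h(M) = M² (h(M) = 0 + M² = M²)
D(f) = -(25 + f)²/2 (D(f) = -(5² + f)²/2 = -(25 + f)²/2)
(29026 + D(Z(r(4)))) + (1555 - 1*2051) = (29026 - (25 + 11*4)²/2) + (1555 - 1*2051) = (29026 - (25 + 44)²/2) + (1555 - 2051) = (29026 - ½*69²) - 496 = (29026 - ½*4761) - 496 = (29026 - 4761/2) - 496 = 53291/2 - 496 = 52299/2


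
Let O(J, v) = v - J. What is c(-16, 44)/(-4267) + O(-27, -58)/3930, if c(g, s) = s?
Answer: -305197/16769310 ≈ -0.018200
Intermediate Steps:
c(-16, 44)/(-4267) + O(-27, -58)/3930 = 44/(-4267) + (-58 - 1*(-27))/3930 = 44*(-1/4267) + (-58 + 27)*(1/3930) = -44/4267 - 31*1/3930 = -44/4267 - 31/3930 = -305197/16769310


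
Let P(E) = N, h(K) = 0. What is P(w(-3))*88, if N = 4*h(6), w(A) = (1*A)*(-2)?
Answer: 0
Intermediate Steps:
w(A) = -2*A (w(A) = A*(-2) = -2*A)
N = 0 (N = 4*0 = 0)
P(E) = 0
P(w(-3))*88 = 0*88 = 0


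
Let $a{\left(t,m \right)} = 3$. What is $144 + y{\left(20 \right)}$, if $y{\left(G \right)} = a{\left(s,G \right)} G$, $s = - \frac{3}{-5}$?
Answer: $204$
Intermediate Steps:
$s = \frac{3}{5}$ ($s = \left(-3\right) \left(- \frac{1}{5}\right) = \frac{3}{5} \approx 0.6$)
$y{\left(G \right)} = 3 G$
$144 + y{\left(20 \right)} = 144 + 3 \cdot 20 = 144 + 60 = 204$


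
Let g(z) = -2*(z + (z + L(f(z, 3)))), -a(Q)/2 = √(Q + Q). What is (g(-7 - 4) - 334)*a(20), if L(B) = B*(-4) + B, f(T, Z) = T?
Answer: 1424*√10 ≈ 4503.1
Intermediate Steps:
L(B) = -3*B (L(B) = -4*B + B = -3*B)
a(Q) = -2*√2*√Q (a(Q) = -2*√(Q + Q) = -2*√2*√Q)
g(z) = 2*z (g(z) = -2*(z + (z - 3*z)) = -2*(z - 2*z) = -(-2)*z = 2*z)
(g(-7 - 4) - 334)*a(20) = (2*(-7 - 4) - 334)*(-2*√2*√20) = (2*(-11) - 334)*(-2*√2*2*√5) = (-22 - 334)*(-4*√10) = -(-1424)*√10 = 1424*√10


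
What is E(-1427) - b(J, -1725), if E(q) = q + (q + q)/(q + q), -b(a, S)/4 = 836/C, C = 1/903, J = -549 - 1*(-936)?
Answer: 3018206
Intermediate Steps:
J = 387 (J = -549 + 936 = 387)
C = 1/903 ≈ 0.0011074
b(a, S) = -3019632 (b(a, S) = -3344/1/903 = -3344*903 = -4*754908 = -3019632)
E(q) = 1 + q (E(q) = q + (2*q)/((2*q)) = q + (2*q)*(1/(2*q)) = q + 1 = 1 + q)
E(-1427) - b(J, -1725) = (1 - 1427) - 1*(-3019632) = -1426 + 3019632 = 3018206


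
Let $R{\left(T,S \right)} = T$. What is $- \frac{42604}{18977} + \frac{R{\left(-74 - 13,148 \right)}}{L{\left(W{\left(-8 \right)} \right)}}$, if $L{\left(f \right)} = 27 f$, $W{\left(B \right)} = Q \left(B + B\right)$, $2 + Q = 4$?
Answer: $- \frac{11719619}{5465376} \approx -2.1443$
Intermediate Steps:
$Q = 2$ ($Q = -2 + 4 = 2$)
$W{\left(B \right)} = 4 B$ ($W{\left(B \right)} = 2 \left(B + B\right) = 2 \cdot 2 B = 4 B$)
$- \frac{42604}{18977} + \frac{R{\left(-74 - 13,148 \right)}}{L{\left(W{\left(-8 \right)} \right)}} = - \frac{42604}{18977} + \frac{-74 - 13}{27 \cdot 4 \left(-8\right)} = \left(-42604\right) \frac{1}{18977} + \frac{-74 - 13}{27 \left(-32\right)} = - \frac{42604}{18977} - \frac{87}{-864} = - \frac{42604}{18977} - - \frac{29}{288} = - \frac{42604}{18977} + \frac{29}{288} = - \frac{11719619}{5465376}$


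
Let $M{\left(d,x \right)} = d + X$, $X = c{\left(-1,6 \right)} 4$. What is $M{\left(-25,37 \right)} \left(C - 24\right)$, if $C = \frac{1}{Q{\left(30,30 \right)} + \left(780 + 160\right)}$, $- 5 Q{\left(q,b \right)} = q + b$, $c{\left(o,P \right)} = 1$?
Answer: $\frac{467691}{928} \approx 503.98$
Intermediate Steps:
$Q{\left(q,b \right)} = - \frac{b}{5} - \frac{q}{5}$ ($Q{\left(q,b \right)} = - \frac{q + b}{5} = - \frac{b + q}{5} = - \frac{b}{5} - \frac{q}{5}$)
$C = \frac{1}{928}$ ($C = \frac{1}{\left(\left(- \frac{1}{5}\right) 30 - 6\right) + \left(780 + 160\right)} = \frac{1}{\left(-6 - 6\right) + 940} = \frac{1}{-12 + 940} = \frac{1}{928} \approx 0.0010776$)
$X = 4$ ($X = 1 \cdot 4 = 4$)
$M{\left(d,x \right)} = 4 + d$ ($M{\left(d,x \right)} = d + 4 = 4 + d$)
$M{\left(-25,37 \right)} \left(C - 24\right) = \left(4 - 25\right) \left(\frac{1}{928} - 24\right) = \left(-21\right) \left(- \frac{22271}{928}\right) = \frac{467691}{928}$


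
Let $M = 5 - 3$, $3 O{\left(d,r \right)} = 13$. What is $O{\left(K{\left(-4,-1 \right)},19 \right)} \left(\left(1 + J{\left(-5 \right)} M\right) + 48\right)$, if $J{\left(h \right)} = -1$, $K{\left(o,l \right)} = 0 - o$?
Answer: $\frac{611}{3} \approx 203.67$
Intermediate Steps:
$K{\left(o,l \right)} = - o$
$O{\left(d,r \right)} = \frac{13}{3}$ ($O{\left(d,r \right)} = \frac{1}{3} \cdot 13 = \frac{13}{3}$)
$M = 2$ ($M = 5 - 3 = 2$)
$O{\left(K{\left(-4,-1 \right)},19 \right)} \left(\left(1 + J{\left(-5 \right)} M\right) + 48\right) = \frac{13 \left(\left(1 - 2\right) + 48\right)}{3} = \frac{13 \left(-1 + 48\right)}{3} = \frac{13}{3} \cdot 47 = \frac{611}{3}$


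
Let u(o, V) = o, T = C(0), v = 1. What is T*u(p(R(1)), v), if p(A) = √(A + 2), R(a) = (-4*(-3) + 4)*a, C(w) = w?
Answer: 0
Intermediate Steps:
T = 0
R(a) = 16*a (R(a) = (12 + 4)*a = 16*a)
p(A) = √(2 + A)
T*u(p(R(1)), v) = 0*√(2 + 16*1) = 0*√(2 + 16) = 0*√18 = 0*(3*√2) = 0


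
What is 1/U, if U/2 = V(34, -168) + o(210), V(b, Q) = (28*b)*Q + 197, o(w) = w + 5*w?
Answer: -1/316958 ≈ -3.1550e-6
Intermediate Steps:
o(w) = 6*w
V(b, Q) = 197 + 28*Q*b (V(b, Q) = 28*Q*b + 197 = 197 + 28*Q*b)
U = -316958 (U = 2*((197 + 28*(-168)*34) + 6*210) = 2*((197 - 159936) + 1260) = 2*(-159739 + 1260) = 2*(-158479) = -316958)
1/U = 1/(-316958) = -1/316958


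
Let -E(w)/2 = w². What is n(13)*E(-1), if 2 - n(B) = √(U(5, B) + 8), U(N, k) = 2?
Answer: -4 + 2*√10 ≈ 2.3246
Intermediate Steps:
n(B) = 2 - √10 (n(B) = 2 - √(2 + 8) = 2 - √10)
E(w) = -2*w²
n(13)*E(-1) = (2 - √10)*(-2*(-1)²) = (2 - √10)*(-2*1) = (2 - √10)*(-2) = -4 + 2*√10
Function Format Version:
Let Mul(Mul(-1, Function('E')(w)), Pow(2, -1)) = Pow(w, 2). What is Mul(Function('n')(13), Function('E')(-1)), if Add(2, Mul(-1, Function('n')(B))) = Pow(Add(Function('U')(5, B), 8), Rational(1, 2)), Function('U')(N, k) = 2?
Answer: Add(-4, Mul(2, Pow(10, Rational(1, 2)))) ≈ 2.3246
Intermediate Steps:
Function('n')(B) = Add(2, Mul(-1, Pow(10, Rational(1, 2)))) (Function('n')(B) = Add(2, Mul(-1, Pow(Add(2, 8), Rational(1, 2)))) = Add(2, Mul(-1, Pow(10, Rational(1, 2)))))
Function('E')(w) = Mul(-2, Pow(w, 2))
Mul(Function('n')(13), Function('E')(-1)) = Mul(Add(2, Mul(-1, Pow(10, Rational(1, 2)))), Mul(-2, Pow(-1, 2))) = Mul(Add(2, Mul(-1, Pow(10, Rational(1, 2)))), Mul(-2, 1)) = Mul(Add(2, Mul(-1, Pow(10, Rational(1, 2)))), -2) = Add(-4, Mul(2, Pow(10, Rational(1, 2))))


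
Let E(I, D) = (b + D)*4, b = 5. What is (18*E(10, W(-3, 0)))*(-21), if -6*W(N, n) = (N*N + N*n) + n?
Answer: -5292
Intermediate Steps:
W(N, n) = -n/6 - N²/6 - N*n/6 (W(N, n) = -((N*N + N*n) + n)/6 = -((N² + N*n) + n)/6 = -(n + N² + N*n)/6 = -n/6 - N²/6 - N*n/6)
E(I, D) = 20 + 4*D (E(I, D) = (5 + D)*4 = 20 + 4*D)
(18*E(10, W(-3, 0)))*(-21) = (18*(20 + 4*(-⅙*0 - ⅙*(-3)² - ⅙*(-3)*0)))*(-21) = (18*(20 + 4*(0 - ⅙*9 + 0)))*(-21) = (18*(20 + 4*(0 - 3/2 + 0)))*(-21) = (18*(20 + 4*(-3/2)))*(-21) = (18*(20 - 6))*(-21) = (18*14)*(-21) = 252*(-21) = -5292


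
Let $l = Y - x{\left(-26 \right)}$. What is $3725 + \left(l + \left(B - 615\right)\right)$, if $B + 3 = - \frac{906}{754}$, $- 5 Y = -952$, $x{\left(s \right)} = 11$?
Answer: $\frac{6192599}{1885} \approx 3285.2$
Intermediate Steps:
$Y = \frac{952}{5}$ ($Y = \left(- \frac{1}{5}\right) \left(-952\right) = \frac{952}{5} \approx 190.4$)
$B = - \frac{1584}{377}$ ($B = -3 - \frac{906}{754} = -3 - \frac{453}{377} = - \frac{1584}{377} \approx -4.2016$)
$l = \frac{897}{5}$ ($l = \frac{952}{5} - 11 = \frac{897}{5} \approx 179.4$)
$3725 + \left(l + \left(B - 615\right)\right) = 3725 + \left(\frac{897}{5} - \frac{233439}{377}\right) = 3725 - \frac{829026}{1885} = \frac{6192599}{1885}$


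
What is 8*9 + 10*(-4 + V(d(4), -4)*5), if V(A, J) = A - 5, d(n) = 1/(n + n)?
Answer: -847/4 ≈ -211.75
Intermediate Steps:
d(n) = 1/(2*n)
V(A, J) = -5 + A
8*9 + 10*(-4 + V(d(4), -4)*5) = 8*9 + 10*(-4 + (-5 + (½)/4)*5) = 72 + 10*(-4 + (-5 + (½)*(¼))*5) = 72 + 10*(-4 + (-5 + ⅛)*5) = 72 + 10*(-4 - 39/8*5) = 72 + 10*(-4 - 195/8) = 72 + 10*(-227/8) = 72 - 1135/4 = -847/4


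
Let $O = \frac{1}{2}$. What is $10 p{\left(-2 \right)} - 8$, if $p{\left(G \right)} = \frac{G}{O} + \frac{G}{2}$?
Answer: $-58$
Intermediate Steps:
$O = \frac{1}{2} \approx 0.5$
$p{\left(G \right)} = \frac{5 G}{2}$ ($p{\left(G \right)} = G \frac{1}{\frac{1}{2}} + \frac{G}{2} = G 2 + G \frac{1}{2} = 2 G + \frac{G}{2} = \frac{5 G}{2}$)
$10 p{\left(-2 \right)} - 8 = 10 \cdot \frac{5}{2} \left(-2\right) - 8 = 10 \left(-5\right) - 8 = -50 - 8 = -58$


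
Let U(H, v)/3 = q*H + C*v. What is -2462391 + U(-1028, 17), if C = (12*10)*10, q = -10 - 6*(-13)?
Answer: -2610903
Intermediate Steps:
q = 68 (q = -10 + 78 = 68)
C = 1200 (C = 120*10 = 1200)
U(H, v) = 204*H + 3600*v (U(H, v) = 3*(68*H + 1200*v) = 204*H + 3600*v)
-2462391 + U(-1028, 17) = -2462391 + (204*(-1028) + 3600*17) = -2462391 + (-209712 + 61200) = -2462391 - 148512 = -2610903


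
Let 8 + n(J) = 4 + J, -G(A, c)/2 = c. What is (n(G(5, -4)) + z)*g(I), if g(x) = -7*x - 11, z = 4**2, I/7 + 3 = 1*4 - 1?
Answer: -220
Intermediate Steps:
G(A, c) = -2*c
I = 0 (I = -21 + 7*(1*4 - 1) = -21 + 7*(4 - 1) = -21 + 7*3 = -21 + 21 = 0)
z = 16
n(J) = -4 + J (n(J) = -8 + (4 + J) = -4 + J)
g(x) = -11 - 7*x
(n(G(5, -4)) + z)*g(I) = ((-4 - 2*(-4)) + 16)*(-11 - 7*0) = ((-4 + 8) + 16)*(-11 + 0) = (4 + 16)*(-11) = 20*(-11) = -220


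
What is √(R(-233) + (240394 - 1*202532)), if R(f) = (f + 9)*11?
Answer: √35398 ≈ 188.14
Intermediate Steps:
R(f) = 99 + 11*f (R(f) = (9 + f)*11 = 99 + 11*f)
√(R(-233) + (240394 - 1*202532)) = √((99 + 11*(-233)) + (240394 - 1*202532)) = √((99 - 2563) + (240394 - 202532)) = √(-2464 + 37862) = √35398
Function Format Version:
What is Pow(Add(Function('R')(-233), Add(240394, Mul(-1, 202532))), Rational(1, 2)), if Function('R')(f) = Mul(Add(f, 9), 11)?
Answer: Pow(35398, Rational(1, 2)) ≈ 188.14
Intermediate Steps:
Function('R')(f) = Add(99, Mul(11, f)) (Function('R')(f) = Mul(Add(9, f), 11) = Add(99, Mul(11, f)))
Pow(Add(Function('R')(-233), Add(240394, Mul(-1, 202532))), Rational(1, 2)) = Pow(Add(Add(99, Mul(11, -233)), Add(240394, Mul(-1, 202532))), Rational(1, 2)) = Pow(Add(Add(99, -2563), Add(240394, -202532)), Rational(1, 2)) = Pow(Add(-2464, 37862), Rational(1, 2)) = Pow(35398, Rational(1, 2))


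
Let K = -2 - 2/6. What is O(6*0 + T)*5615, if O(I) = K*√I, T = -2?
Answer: -39305*I*√2/3 ≈ -18529.0*I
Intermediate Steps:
K = -7/3 (K = -2 + (⅙)*(-2) = -2 - ⅓ = -7/3 ≈ -2.3333)
O(I) = -7*√I/3
O(6*0 + T)*5615 = -7*√(6*0 - 2)/3*5615 = -7*√(0 - 2)/3*5615 = -7*I*√2/3*5615 = -39305*I*√2/3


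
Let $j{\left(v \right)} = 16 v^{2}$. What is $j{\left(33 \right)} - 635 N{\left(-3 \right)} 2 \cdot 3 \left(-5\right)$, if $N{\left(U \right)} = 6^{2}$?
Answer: $703224$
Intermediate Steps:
$N{\left(U \right)} = 36$
$j{\left(33 \right)} - 635 N{\left(-3 \right)} 2 \cdot 3 \left(-5\right) = 16 \cdot 33^{2} - 635 \cdot 36 \cdot 2 \cdot 3 \left(-5\right) = 16 \cdot 1089 - 635 \cdot 36 \cdot 6 \left(-5\right) = 17424 - 635 \cdot 216 \left(-5\right) = 17424 - -685800 = 17424 + 685800 = 703224$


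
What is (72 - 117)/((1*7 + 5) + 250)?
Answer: -45/262 ≈ -0.17176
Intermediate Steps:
(72 - 117)/((1*7 + 5) + 250) = -45/((7 + 5) + 250) = -45/(12 + 250) = -45/262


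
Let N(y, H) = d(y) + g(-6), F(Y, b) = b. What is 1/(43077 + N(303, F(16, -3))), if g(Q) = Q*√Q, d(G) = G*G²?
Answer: 2321767/64687224027486 + I*√6/129374448054972 ≈ 3.5892e-8 + 1.8933e-14*I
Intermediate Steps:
d(G) = G³
g(Q) = Q^(3/2)
N(y, H) = y³ - 6*I*√6 (N(y, H) = y³ + (-6)^(3/2) = y³ - 6*I*√6)
1/(43077 + N(303, F(16, -3))) = 1/(43077 + (303³ - 6*I*√6)) = 1/(43077 + (27818127 - 6*I*√6)) = 1/(27861204 - 6*I*√6)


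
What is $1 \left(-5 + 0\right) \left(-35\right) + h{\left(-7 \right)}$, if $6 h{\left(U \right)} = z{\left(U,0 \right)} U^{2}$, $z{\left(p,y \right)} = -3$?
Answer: $\frac{301}{2} \approx 150.5$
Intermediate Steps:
$h{\left(U \right)} = - \frac{U^{2}}{2}$ ($h{\left(U \right)} = \frac{\left(-3\right) U^{2}}{6} = - \frac{U^{2}}{2}$)
$1 \left(-5 + 0\right) \left(-35\right) + h{\left(-7 \right)} = 1 \left(-5 + 0\right) \left(-35\right) - \frac{\left(-7\right)^{2}}{2} = 1 \left(-5\right) \left(-35\right) - \frac{49}{2} = \left(-5\right) \left(-35\right) - \frac{49}{2} = 175 - \frac{49}{2} = \frac{301}{2}$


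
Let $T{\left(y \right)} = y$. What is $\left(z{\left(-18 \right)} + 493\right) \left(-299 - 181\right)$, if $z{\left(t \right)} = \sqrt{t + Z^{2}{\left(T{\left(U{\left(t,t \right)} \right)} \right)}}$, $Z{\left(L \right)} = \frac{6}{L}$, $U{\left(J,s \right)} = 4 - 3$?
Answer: $-236640 - 1440 \sqrt{2} \approx -2.3868 \cdot 10^{5}$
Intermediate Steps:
$U{\left(J,s \right)} = 1$
$z{\left(t \right)} = \sqrt{36 + t}$ ($z{\left(t \right)} = \sqrt{t + \left(\frac{6}{1}\right)^{2}} = \sqrt{t + \left(6 \cdot 1\right)^{2}} = \sqrt{t + 6^{2}} = \sqrt{t + 36} = \sqrt{36 + t}$)
$\left(z{\left(-18 \right)} + 493\right) \left(-299 - 181\right) = \left(\sqrt{36 - 18} + 493\right) \left(-299 - 181\right) = \left(\sqrt{18} + 493\right) \left(-480\right) = \left(3 \sqrt{2} + 493\right) \left(-480\right) = \left(493 + 3 \sqrt{2}\right) \left(-480\right) = -236640 - 1440 \sqrt{2}$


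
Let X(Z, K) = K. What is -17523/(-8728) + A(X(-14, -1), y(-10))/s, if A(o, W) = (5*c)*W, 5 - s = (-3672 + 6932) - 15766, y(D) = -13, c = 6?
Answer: 215826333/109196008 ≈ 1.9765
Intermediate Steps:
s = 12511 (s = 5 - ((-3672 + 6932) - 15766) = 5 - (3260 - 15766) = 5 - 1*(-12506) = 5 + 12506 = 12511)
A(o, W) = 30*W (A(o, W) = (5*6)*W = 30*W)
-17523/(-8728) + A(X(-14, -1), y(-10))/s = -17523/(-8728) + (30*(-13))/12511 = -17523*(-1/8728) - 390*1/12511 = 17523/8728 - 390/12511 = 215826333/109196008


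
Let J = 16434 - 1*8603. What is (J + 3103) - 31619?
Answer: -20685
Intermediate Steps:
J = 7831 (J = 16434 - 8603 = 7831)
(J + 3103) - 31619 = (7831 + 3103) - 31619 = 10934 - 31619 = -20685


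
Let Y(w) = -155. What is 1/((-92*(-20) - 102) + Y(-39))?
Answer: 1/1583 ≈ 0.00063171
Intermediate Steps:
1/((-92*(-20) - 102) + Y(-39)) = 1/((-92*(-20) - 102) - 155) = 1/((1840 - 102) - 155) = 1/(1738 - 155) = 1/1583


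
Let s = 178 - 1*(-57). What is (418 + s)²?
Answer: 426409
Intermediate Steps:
s = 235 (s = 178 + 57 = 235)
(418 + s)² = (418 + 235)² = 653² = 426409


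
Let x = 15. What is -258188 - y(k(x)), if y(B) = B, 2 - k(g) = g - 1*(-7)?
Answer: -258168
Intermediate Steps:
k(g) = -5 - g (k(g) = 2 - (g - 1*(-7)) = 2 - (g + 7) = 2 - (7 + g) = 2 + (-7 - g) = -5 - g)
-258188 - y(k(x)) = -258188 - (-5 - 1*15) = -258188 - (-5 - 15) = -258188 - 1*(-20) = -258188 + 20 = -258168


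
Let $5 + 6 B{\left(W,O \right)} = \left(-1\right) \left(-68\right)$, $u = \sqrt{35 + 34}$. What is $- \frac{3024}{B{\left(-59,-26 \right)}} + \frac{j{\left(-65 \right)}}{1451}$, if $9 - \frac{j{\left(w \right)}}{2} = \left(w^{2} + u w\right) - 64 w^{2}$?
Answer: $\frac{114480}{1451} + \frac{130 \sqrt{69}}{1451} \approx 79.641$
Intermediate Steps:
$u = \sqrt{69} \approx 8.3066$
$j{\left(w \right)} = 18 + 126 w^{2} - 2 w \sqrt{69}$ ($j{\left(w \right)} = 18 - 2 \left(\left(w^{2} + \sqrt{69} w\right) - 64 w^{2}\right) = 18 - 2 \left(\left(w^{2} + w \sqrt{69}\right) - 64 w^{2}\right) = 18 - 2 \left(- 63 w^{2} + w \sqrt{69}\right) = 18 + \left(126 w^{2} - 2 w \sqrt{69}\right) = 18 + 126 w^{2} - 2 w \sqrt{69}$)
$B{\left(W,O \right)} = \frac{21}{2}$ ($B{\left(W,O \right)} = - \frac{5}{6} + \frac{\left(-1\right) \left(-68\right)}{6} = - \frac{5}{6} + \frac{1}{6} \cdot 68 = - \frac{5}{6} + \frac{34}{3} = \frac{21}{2}$)
$- \frac{3024}{B{\left(-59,-26 \right)}} + \frac{j{\left(-65 \right)}}{1451} = - \frac{3024}{\frac{21}{2}} + \frac{18 + 126 \left(-65\right)^{2} - - 130 \sqrt{69}}{1451} = \left(-3024\right) \frac{2}{21} + \left(18 + 126 \cdot 4225 + 130 \sqrt{69}\right) \frac{1}{1451} = -288 + \left(18 + 532350 + 130 \sqrt{69}\right) \frac{1}{1451} = -288 + \left(532368 + 130 \sqrt{69}\right) \frac{1}{1451} = -288 + \left(\frac{532368}{1451} + \frac{130 \sqrt{69}}{1451}\right) = \frac{114480}{1451} + \frac{130 \sqrt{69}}{1451}$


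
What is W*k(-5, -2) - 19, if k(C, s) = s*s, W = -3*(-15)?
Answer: 161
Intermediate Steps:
W = 45
k(C, s) = s²
W*k(-5, -2) - 19 = 45*(-2)² - 19 = 45*4 - 19 = 180 - 19 = 161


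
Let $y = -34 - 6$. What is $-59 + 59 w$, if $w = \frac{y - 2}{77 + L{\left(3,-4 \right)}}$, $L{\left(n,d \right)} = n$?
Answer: $- \frac{3599}{40} \approx -89.975$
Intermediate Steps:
$y = -40$
$w = - \frac{21}{40}$ ($w = \frac{-40 - 2}{77 + 3} = - \frac{42}{80} = \left(-42\right) \frac{1}{80} = - \frac{21}{40} \approx -0.525$)
$-59 + 59 w = -59 + 59 \left(- \frac{21}{40}\right) = -59 - \frac{1239}{40} = - \frac{3599}{40}$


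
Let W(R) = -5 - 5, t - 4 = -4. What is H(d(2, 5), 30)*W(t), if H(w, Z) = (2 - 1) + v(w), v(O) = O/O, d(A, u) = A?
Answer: -20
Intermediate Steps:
t = 0 (t = 4 - 4 = 0)
v(O) = 1
W(R) = -10
H(w, Z) = 2 (H(w, Z) = (2 - 1) + 1 = 1 + 1 = 2)
H(d(2, 5), 30)*W(t) = 2*(-10) = -20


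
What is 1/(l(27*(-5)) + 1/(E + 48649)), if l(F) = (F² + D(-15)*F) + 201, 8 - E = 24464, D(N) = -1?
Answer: 24193/449046274 ≈ 5.3876e-5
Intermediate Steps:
E = -24456 (E = 8 - 1*24464 = 8 - 24464 = -24456)
l(F) = 201 + F² - F (l(F) = (F² - F) + 201 = 201 + F² - F)
1/(l(27*(-5)) + 1/(E + 48649)) = 1/((201 + (27*(-5))² - 27*(-5)) + 1/(-24456 + 48649)) = 1/((201 + (-135)² - 1*(-135)) + 1/24193) = 1/((201 + 18225 + 135) + 1/24193) = 1/(18561 + 1/24193) = 1/(449046274/24193) = 24193/449046274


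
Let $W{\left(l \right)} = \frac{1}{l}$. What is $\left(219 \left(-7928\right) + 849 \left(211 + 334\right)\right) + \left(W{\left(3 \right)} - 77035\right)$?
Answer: $- \frac{4051685}{3} \approx -1.3506 \cdot 10^{6}$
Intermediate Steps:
$\left(219 \left(-7928\right) + 849 \left(211 + 334\right)\right) + \left(W{\left(3 \right)} - 77035\right) = \left(219 \left(-7928\right) + 849 \left(211 + 334\right)\right) + \left(\frac{1}{3} - 77035\right) = \left(-1736232 + 849 \cdot 545\right) + \left(\frac{1}{3} - 77035\right) = \left(-1736232 + 462705\right) - \frac{231104}{3} = -1273527 - \frac{231104}{3} = - \frac{4051685}{3}$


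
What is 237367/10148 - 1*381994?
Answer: -3876237745/10148 ≈ -3.8197e+5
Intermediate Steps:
237367/10148 - 1*381994 = 237367*(1/10148) - 381994 = 237367/10148 - 381994 = -3876237745/10148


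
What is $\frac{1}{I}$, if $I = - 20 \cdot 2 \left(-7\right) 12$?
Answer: $\frac{1}{3360} \approx 0.00029762$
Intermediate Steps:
$I = 3360$ ($I = \left(-20\right) \left(-14\right) 12 = 280 \cdot 12 = 3360$)
$\frac{1}{I} = \frac{1}{3360}$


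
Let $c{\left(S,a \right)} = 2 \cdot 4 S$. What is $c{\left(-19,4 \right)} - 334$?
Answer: $-486$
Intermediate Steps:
$c{\left(S,a \right)} = 8 S$
$c{\left(-19,4 \right)} - 334 = 8 \left(-19\right) - 334 = -152 - 334 = -486$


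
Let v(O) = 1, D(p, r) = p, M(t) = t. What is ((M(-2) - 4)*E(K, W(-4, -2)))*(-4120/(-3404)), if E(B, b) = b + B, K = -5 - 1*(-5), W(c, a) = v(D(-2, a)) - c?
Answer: -30900/851 ≈ -36.310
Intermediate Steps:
W(c, a) = 1 - c
K = 0 (K = -5 + 5 = 0)
E(B, b) = B + b
((M(-2) - 4)*E(K, W(-4, -2)))*(-4120/(-3404)) = ((-2 - 4)*(0 + (1 - 1*(-4))))*(-4120/(-3404)) = (-6*(0 + (1 + 4)))*(-4120*(-1/3404)) = -6*(0 + 5)*(1030/851) = -6*5*(1030/851) = -30*1030/851 = -30900/851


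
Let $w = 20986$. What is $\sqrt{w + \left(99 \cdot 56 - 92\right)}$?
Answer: $\sqrt{26438} \approx 162.6$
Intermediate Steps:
$\sqrt{w + \left(99 \cdot 56 - 92\right)} = \sqrt{20986 + \left(99 \cdot 56 - 92\right)} = \sqrt{20986 + \left(5544 - 92\right)} = \sqrt{20986 + 5452} = \sqrt{26438}$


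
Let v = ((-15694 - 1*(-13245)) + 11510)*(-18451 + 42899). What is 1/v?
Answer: 1/221523328 ≈ 4.5142e-9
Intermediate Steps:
v = 221523328 (v = ((-15694 + 13245) + 11510)*24448 = (-2449 + 11510)*24448 = 9061*24448 = 221523328)
1/v = 1/221523328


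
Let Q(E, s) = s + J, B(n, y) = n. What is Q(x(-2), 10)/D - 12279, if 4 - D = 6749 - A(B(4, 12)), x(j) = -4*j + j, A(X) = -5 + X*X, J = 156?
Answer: -41343476/3367 ≈ -12279.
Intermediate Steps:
A(X) = -5 + X²
x(j) = -3*j
D = -6734 (D = 4 - (6749 - (-5 + 4²)) = 4 - (6749 - (-5 + 16)) = 4 - (6749 - 1*11) = 4 - (6749 - 11) = 4 - 1*6738 = 4 - 6738 = -6734)
Q(E, s) = 156 + s (Q(E, s) = s + 156 = 156 + s)
Q(x(-2), 10)/D - 12279 = (156 + 10)/(-6734) - 12279 = 166*(-1/6734) - 12279 = -83/3367 - 12279 = -41343476/3367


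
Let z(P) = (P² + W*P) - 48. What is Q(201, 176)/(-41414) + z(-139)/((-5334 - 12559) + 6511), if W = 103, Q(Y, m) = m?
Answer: -2467274/5611597 ≈ -0.43967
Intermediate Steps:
z(P) = -48 + P² + 103*P (z(P) = (P² + 103*P) - 48 = -48 + P² + 103*P)
Q(201, 176)/(-41414) + z(-139)/((-5334 - 12559) + 6511) = 176/(-41414) + (-48 + (-139)² + 103*(-139))/((-5334 - 12559) + 6511) = 176*(-1/41414) + (-48 + 19321 - 14317)/(-17893 + 6511) = -88/20707 + 4956/(-11382) = -88/20707 + 4956*(-1/11382) = -88/20707 - 118/271 = -2467274/5611597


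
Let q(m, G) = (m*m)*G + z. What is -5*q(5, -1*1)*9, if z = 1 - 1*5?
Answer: 1305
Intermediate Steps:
z = -4 (z = 1 - 5 = -4)
q(m, G) = -4 + G*m² (q(m, G) = (m*m)*G - 4 = m²*G - 4 = G*m² - 4 = -4 + G*m²)
-5*q(5, -1*1)*9 = -5*(-4 - 1*1*5²)*9 = -5*(-4 - 1*25)*9 = -5*(-4 - 25)*9 = -5*(-29)*9 = 145*9 = 1305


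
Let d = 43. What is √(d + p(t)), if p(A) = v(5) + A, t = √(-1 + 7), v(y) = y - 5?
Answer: √(43 + √6) ≈ 6.7416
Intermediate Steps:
v(y) = -5 + y
t = √6 ≈ 2.4495
p(A) = A (p(A) = (-5 + 5) + A = 0 + A = A)
√(d + p(t)) = √(43 + √6)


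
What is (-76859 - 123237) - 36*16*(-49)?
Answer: -171872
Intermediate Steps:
(-76859 - 123237) - 36*16*(-49) = -200096 - 576*(-49) = -200096 + 28224 = -171872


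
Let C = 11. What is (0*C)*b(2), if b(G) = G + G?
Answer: 0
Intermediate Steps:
b(G) = 2*G
(0*C)*b(2) = (0*11)*(2*2) = 0*4 = 0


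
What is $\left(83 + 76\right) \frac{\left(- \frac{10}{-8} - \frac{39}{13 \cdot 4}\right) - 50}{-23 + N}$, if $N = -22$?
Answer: $\frac{1749}{10} \approx 174.9$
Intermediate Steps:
$\left(83 + 76\right) \frac{\left(- \frac{10}{-8} - \frac{39}{13 \cdot 4}\right) - 50}{-23 + N} = \left(83 + 76\right) \frac{\left(- \frac{10}{-8} - \frac{39}{13 \cdot 4}\right) - 50}{-23 - 22} = 159 \frac{\left(\left(-10\right) \left(- \frac{1}{8}\right) - \frac{39}{52}\right) - 50}{-45} = 159 \left(\left(\frac{5}{4} - \frac{3}{4}\right) - 50\right) \left(- \frac{1}{45}\right) = 159 \left(\frac{1}{2} - 50\right) \left(- \frac{1}{45}\right) = 159 \left(\left(- \frac{99}{2}\right) \left(- \frac{1}{45}\right)\right) = 159 \cdot \frac{11}{10} = \frac{1749}{10}$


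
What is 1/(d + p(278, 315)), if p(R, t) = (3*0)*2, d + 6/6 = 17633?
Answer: 1/17632 ≈ 5.6715e-5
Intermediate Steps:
d = 17632 (d = -1 + 17633 = 17632)
p(R, t) = 0 (p(R, t) = 0*2 = 0)
1/(d + p(278, 315)) = 1/(17632 + 0) = 1/17632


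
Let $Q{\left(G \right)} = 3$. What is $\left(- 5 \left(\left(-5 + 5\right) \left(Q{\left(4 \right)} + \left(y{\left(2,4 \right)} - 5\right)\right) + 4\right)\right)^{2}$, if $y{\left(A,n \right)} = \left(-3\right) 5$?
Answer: $400$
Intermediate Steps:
$y{\left(A,n \right)} = -15$
$\left(- 5 \left(\left(-5 + 5\right) \left(Q{\left(4 \right)} + \left(y{\left(2,4 \right)} - 5\right)\right) + 4\right)\right)^{2} = \left(- 5 \left(\left(-5 + 5\right) \left(3 - 20\right) + 4\right)\right)^{2} = \left(- 5 \left(0 \left(3 - 20\right) + 4\right)\right)^{2} = \left(- 5 \left(0 \left(-17\right) + 4\right)\right)^{2} = \left(- 5 \left(0 + 4\right)\right)^{2} = \left(\left(-5\right) 4\right)^{2} = \left(-20\right)^{2} = 400$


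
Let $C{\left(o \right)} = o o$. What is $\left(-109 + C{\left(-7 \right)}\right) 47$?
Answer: $-2820$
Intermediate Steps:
$C{\left(o \right)} = o^{2}$
$\left(-109 + C{\left(-7 \right)}\right) 47 = \left(-109 + \left(-7\right)^{2}\right) 47 = \left(-109 + 49\right) 47 = \left(-60\right) 47 = -2820$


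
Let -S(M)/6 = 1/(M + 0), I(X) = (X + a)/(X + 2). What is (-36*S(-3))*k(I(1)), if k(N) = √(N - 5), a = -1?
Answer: -72*I*√5 ≈ -161.0*I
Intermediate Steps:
I(X) = (-1 + X)/(2 + X) (I(X) = (X - 1)/(X + 2) = (-1 + X)/(2 + X))
S(M) = -6/M (S(M) = -6/(M + 0) = -6/M)
k(N) = √(-5 + N)
(-36*S(-3))*k(I(1)) = (-(-216)/(-3))*√(-5 + (-1 + 1)/(2 + 1)) = (-(-216)*(-1)/3)*√(-5 + 0/3) = (-36*2)*√(-5 + (⅓)*0) = -72*√(-5 + 0) = -72*I*√5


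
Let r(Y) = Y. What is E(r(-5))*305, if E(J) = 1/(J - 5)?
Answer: -61/2 ≈ -30.500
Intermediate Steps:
E(J) = 1/(-5 + J)
E(r(-5))*305 = 305/(-5 - 5) = 305/(-10) = -1/10*305 = -61/2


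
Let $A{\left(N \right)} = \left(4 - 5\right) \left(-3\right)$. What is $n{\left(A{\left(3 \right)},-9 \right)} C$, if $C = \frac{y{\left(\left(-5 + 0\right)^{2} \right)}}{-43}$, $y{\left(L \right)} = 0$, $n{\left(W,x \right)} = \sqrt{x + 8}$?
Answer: $0$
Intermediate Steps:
$A{\left(N \right)} = 3$ ($A{\left(N \right)} = \left(-1\right) \left(-3\right) = 3$)
$n{\left(W,x \right)} = \sqrt{8 + x}$
$C = 0$ ($C = \frac{0}{-43} = 0 \left(- \frac{1}{43}\right) = 0$)
$n{\left(A{\left(3 \right)},-9 \right)} C = \sqrt{8 - 9} \cdot 0 = \sqrt{-1} \cdot 0 = i 0 = 0$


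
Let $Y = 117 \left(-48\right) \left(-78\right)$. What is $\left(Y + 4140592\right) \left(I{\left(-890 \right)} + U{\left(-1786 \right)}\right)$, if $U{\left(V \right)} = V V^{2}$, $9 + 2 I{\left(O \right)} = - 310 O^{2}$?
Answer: $-26646545453511720$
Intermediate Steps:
$I{\left(O \right)} = - \frac{9}{2} - 155 O^{2}$ ($I{\left(O \right)} = - \frac{9}{2} + \frac{\left(-310\right) O^{2}}{2} = - \frac{9}{2} - 155 O^{2}$)
$Y = 438048$ ($Y = \left(-5616\right) \left(-78\right) = 438048$)
$U{\left(V \right)} = V^{3}$
$\left(Y + 4140592\right) \left(I{\left(-890 \right)} + U{\left(-1786 \right)}\right) = \left(438048 + 4140592\right) \left(\left(- \frac{9}{2} - 155 \left(-890\right)^{2}\right) + \left(-1786\right)^{3}\right) = 4578640 \left(\left(- \frac{9}{2} - 122775500\right) - 5696975656\right) = 4578640 \left(- \frac{245551009}{2} - 5696975656\right) = 4578640 \left(- \frac{11639502321}{2}\right) = -26646545453511720$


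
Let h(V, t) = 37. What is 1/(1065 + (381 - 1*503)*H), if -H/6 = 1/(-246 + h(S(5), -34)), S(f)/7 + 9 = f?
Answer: 209/221853 ≈ 0.00094207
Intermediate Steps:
S(f) = -63 + 7*f
H = 6/209 (H = -6/(-246 + 37) = -6/(-209) = -6*(-1/209) = 6/209 ≈ 0.028708)
1/(1065 + (381 - 1*503)*H) = 1/(1065 + (381 - 1*503)*(6/209)) = 1/(1065 + (381 - 503)*(6/209)) = 1/(1065 - 122*6/209) = 1/(1065 - 732/209) = 1/(221853/209) = 209/221853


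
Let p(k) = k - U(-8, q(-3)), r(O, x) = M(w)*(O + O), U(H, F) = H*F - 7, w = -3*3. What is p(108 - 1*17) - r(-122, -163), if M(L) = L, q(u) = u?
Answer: -2122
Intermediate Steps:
w = -9
U(H, F) = -7 + F*H (U(H, F) = F*H - 7 = -7 + F*H)
r(O, x) = -18*O (r(O, x) = -9*(O + O) = -18*O)
p(k) = -17 + k (p(k) = k - (-7 - 3*(-8)) = k - (-7 + 24) = k - 1*17 = k - 17 = -17 + k)
p(108 - 1*17) - r(-122, -163) = (-17 + (108 - 1*17)) - (-18)*(-122) = (-17 + (108 - 17)) - 1*2196 = (-17 + 91) - 2196 = 74 - 2196 = -2122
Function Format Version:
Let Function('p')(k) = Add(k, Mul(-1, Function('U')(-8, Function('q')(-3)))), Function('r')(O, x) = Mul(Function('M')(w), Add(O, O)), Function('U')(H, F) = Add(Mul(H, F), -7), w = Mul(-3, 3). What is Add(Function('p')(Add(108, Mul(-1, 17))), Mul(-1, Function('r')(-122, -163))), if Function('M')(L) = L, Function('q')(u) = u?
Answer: -2122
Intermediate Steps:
w = -9
Function('U')(H, F) = Add(-7, Mul(F, H)) (Function('U')(H, F) = Add(Mul(F, H), -7) = Add(-7, Mul(F, H)))
Function('r')(O, x) = Mul(-18, O) (Function('r')(O, x) = Mul(-9, Add(O, O)) = Mul(-9, Mul(2, O)) = Mul(-18, O))
Function('p')(k) = Add(-17, k) (Function('p')(k) = Add(k, Mul(-1, Add(-7, Mul(-3, -8)))) = Add(k, Mul(-1, Add(-7, 24))) = Add(k, Mul(-1, 17)) = Add(k, -17) = Add(-17, k))
Add(Function('p')(Add(108, Mul(-1, 17))), Mul(-1, Function('r')(-122, -163))) = Add(Add(-17, Add(108, Mul(-1, 17))), Mul(-1, Mul(-18, -122))) = Add(Add(-17, Add(108, -17)), Mul(-1, 2196)) = Add(Add(-17, 91), -2196) = Add(74, -2196) = -2122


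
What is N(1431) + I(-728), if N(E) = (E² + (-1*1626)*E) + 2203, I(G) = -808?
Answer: -277650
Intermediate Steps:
N(E) = 2203 + E² - 1626*E (N(E) = (E² - 1626*E) + 2203 = 2203 + E² - 1626*E)
N(1431) + I(-728) = (2203 + 1431² - 1626*1431) - 808 = (2203 + 2047761 - 2326806) - 808 = -276842 - 808 = -277650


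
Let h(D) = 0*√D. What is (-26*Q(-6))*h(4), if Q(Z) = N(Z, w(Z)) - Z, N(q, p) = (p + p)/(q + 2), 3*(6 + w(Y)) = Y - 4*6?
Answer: 0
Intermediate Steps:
w(Y) = -14 + Y/3 (w(Y) = -6 + (Y - 4*6)/3 = -6 + (Y - 24)/3 = -6 + (-24 + Y)/3 = -6 + (-8 + Y/3) = -14 + Y/3)
h(D) = 0
N(q, p) = 2*p/(2 + q) (N(q, p) = (2*p)/(2 + q) = 2*p/(2 + q))
Q(Z) = -Z + 2*(-14 + Z/3)/(2 + Z) (Q(Z) = 2*(-14 + Z/3)/(2 + Z) - Z = -Z + 2*(-14 + Z/3)/(2 + Z))
(-26*Q(-6))*h(4) = -26*(-28 + (⅔)*(-6) - 1*(-6)*(2 - 6))/(2 - 6)*0 = -26*(-28 - 4 - 1*(-6)*(-4))/(-4)*0 = -(-13)*(-28 - 4 - 24)/2*0 = -(-13)*(-56)/2*0 = -26*14*0 = -364*0 = 0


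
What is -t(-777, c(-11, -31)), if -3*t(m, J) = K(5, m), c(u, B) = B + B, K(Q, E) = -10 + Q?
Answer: -5/3 ≈ -1.6667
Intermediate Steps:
c(u, B) = 2*B
t(m, J) = 5/3 (t(m, J) = -(-10 + 5)/3 = -⅓*(-5) = 5/3)
-t(-777, c(-11, -31)) = -1*5/3 = -5/3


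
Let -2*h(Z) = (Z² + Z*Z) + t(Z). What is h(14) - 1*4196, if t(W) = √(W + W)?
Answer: -4392 - √7 ≈ -4394.6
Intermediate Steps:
t(W) = √2*√W (t(W) = √(2*W) = √2*√W)
h(Z) = -Z² - √2*√Z/2 (h(Z) = -((Z² + Z*Z) + √2*√Z)/2 = -((Z² + Z²) + √2*√Z)/2 = -(2*Z² + √2*√Z)/2 = -Z² - √2*√Z/2)
h(14) - 1*4196 = (-1*14² - √2*√14/2) - 1*4196 = (-1*196 - √7) - 4196 = (-196 - √7) - 4196 = -4392 - √7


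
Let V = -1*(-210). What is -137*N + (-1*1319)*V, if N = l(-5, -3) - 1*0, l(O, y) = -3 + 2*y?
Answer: -275757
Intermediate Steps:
N = -9 (N = (-3 + 2*(-3)) - 1*0 = (-3 - 6) + 0 = -9 + 0 = -9)
V = 210
-137*N + (-1*1319)*V = -137*(-9) - 1*1319*210 = 1233 - 1319*210 = 1233 - 276990 = -275757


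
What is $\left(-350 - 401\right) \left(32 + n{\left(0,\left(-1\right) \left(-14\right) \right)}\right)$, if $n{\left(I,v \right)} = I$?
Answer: $-24032$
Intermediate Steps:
$\left(-350 - 401\right) \left(32 + n{\left(0,\left(-1\right) \left(-14\right) \right)}\right) = \left(-350 - 401\right) \left(32 + 0\right) = \left(-751\right) 32 = -24032$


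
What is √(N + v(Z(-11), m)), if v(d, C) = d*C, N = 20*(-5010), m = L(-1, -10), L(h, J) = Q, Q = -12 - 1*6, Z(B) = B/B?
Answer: I*√100218 ≈ 316.57*I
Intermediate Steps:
Z(B) = 1
Q = -18 (Q = -12 - 6 = -18)
L(h, J) = -18
m = -18
N = -100200
v(d, C) = C*d
√(N + v(Z(-11), m)) = √(-100200 - 18*1) = √(-100200 - 18) = √(-100218) = I*√100218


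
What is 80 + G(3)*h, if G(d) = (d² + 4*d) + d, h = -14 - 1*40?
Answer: -1216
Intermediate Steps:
h = -54 (h = -14 - 40 = -54)
G(d) = d² + 5*d
80 + G(3)*h = 80 + (3*(5 + 3))*(-54) = 80 + (3*8)*(-54) = 80 + 24*(-54) = 80 - 1296 = -1216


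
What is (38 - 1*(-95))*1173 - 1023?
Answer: 154986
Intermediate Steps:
(38 - 1*(-95))*1173 - 1023 = (38 + 95)*1173 - 1023 = 133*1173 - 1023 = 156009 - 1023 = 154986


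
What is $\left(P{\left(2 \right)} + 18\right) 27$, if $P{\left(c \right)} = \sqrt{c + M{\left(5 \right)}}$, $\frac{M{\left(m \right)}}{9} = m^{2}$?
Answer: $486 + 27 \sqrt{227} \approx 892.8$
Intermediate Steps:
$M{\left(m \right)} = 9 m^{2}$
$P{\left(c \right)} = \sqrt{225 + c}$ ($P{\left(c \right)} = \sqrt{c + 9 \cdot 5^{2}} = \sqrt{c + 9 \cdot 25} = \sqrt{c + 225} = \sqrt{225 + c}$)
$\left(P{\left(2 \right)} + 18\right) 27 = \left(\sqrt{225 + 2} + 18\right) 27 = \left(\sqrt{227} + 18\right) 27 = \left(18 + \sqrt{227}\right) 27 = 486 + 27 \sqrt{227}$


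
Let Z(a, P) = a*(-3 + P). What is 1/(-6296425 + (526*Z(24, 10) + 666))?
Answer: -1/6207391 ≈ -1.6110e-7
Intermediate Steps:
1/(-6296425 + (526*Z(24, 10) + 666)) = 1/(-6296425 + (526*(24*(-3 + 10)) + 666)) = 1/(-6296425 + (526*(24*7) + 666)) = 1/(-6296425 + (526*168 + 666)) = 1/(-6296425 + (88368 + 666)) = 1/(-6296425 + 89034) = 1/(-6207391) = -1/6207391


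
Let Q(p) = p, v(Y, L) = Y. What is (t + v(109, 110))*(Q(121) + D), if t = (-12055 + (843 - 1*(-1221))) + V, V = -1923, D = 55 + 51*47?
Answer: -30374265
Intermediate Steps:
D = 2452 (D = 55 + 2397 = 2452)
t = -11914 (t = (-12055 + (843 - 1*(-1221))) - 1923 = (-12055 + (843 + 1221)) - 1923 = (-12055 + 2064) - 1923 = -9991 - 1923 = -11914)
(t + v(109, 110))*(Q(121) + D) = (-11914 + 109)*(121 + 2452) = -11805*2573 = -30374265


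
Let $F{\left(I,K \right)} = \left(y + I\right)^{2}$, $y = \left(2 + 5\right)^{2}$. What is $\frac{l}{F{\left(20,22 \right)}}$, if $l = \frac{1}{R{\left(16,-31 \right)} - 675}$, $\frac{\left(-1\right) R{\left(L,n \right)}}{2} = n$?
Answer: $- \frac{1}{2918493} \approx -3.4264 \cdot 10^{-7}$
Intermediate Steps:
$y = 49$ ($y = 7^{2} = 49$)
$R{\left(L,n \right)} = - 2 n$
$l = - \frac{1}{613}$ ($l = \frac{1}{\left(-2\right) \left(-31\right) - 675} = \frac{1}{62 - 675} = \frac{1}{-613} = - \frac{1}{613} \approx -0.0016313$)
$F{\left(I,K \right)} = \left(49 + I\right)^{2}$
$\frac{l}{F{\left(20,22 \right)}} = - \frac{1}{613 \left(49 + 20\right)^{2}} = - \frac{1}{613 \cdot 69^{2}} = - \frac{1}{613 \cdot 4761} = \left(- \frac{1}{613}\right) \frac{1}{4761} = - \frac{1}{2918493}$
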